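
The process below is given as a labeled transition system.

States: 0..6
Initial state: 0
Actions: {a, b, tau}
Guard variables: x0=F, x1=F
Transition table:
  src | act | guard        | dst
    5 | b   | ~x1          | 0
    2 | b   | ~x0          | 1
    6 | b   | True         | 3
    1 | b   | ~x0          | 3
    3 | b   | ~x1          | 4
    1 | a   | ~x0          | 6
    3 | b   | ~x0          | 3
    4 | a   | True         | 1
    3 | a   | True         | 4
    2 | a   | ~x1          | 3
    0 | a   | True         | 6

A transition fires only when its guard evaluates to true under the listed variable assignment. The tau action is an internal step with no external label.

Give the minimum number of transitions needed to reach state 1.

BFS to 1:
  L0 = {0}
  L1 = {6}
  L2 = {3}
  L3 = {4}
  L4 = {1}
1 enters at depth 4; path a·b·a·a

Answer: 4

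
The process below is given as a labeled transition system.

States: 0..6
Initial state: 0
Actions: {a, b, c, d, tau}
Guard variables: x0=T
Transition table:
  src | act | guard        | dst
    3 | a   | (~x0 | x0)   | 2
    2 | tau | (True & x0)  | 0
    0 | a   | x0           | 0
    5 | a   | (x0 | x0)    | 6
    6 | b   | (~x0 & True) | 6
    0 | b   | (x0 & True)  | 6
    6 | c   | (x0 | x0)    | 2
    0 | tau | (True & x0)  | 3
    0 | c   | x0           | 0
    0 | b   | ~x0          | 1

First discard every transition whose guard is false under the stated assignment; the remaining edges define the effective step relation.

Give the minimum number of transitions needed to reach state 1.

Layered search for 1:
  Layer 0: {0}
  Layer 1: {3,6}
  Layer 2: {2}
1 never appears.

Answer: UNREACHABLE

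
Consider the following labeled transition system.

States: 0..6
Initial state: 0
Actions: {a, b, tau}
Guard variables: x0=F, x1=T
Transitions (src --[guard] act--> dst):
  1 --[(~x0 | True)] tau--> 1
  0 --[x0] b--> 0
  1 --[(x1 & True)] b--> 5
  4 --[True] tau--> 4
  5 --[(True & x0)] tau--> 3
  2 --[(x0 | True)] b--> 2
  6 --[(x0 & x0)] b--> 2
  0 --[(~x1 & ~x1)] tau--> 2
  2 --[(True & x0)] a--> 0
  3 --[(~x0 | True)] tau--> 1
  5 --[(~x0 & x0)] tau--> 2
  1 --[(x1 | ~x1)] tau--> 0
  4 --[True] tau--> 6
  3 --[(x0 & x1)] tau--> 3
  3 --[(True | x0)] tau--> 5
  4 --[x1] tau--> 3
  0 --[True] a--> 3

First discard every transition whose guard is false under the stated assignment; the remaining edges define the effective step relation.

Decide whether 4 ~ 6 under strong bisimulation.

Compute ~ classes (split until stable):
  π0 = {{0,1,2,3,4,5,6}}
  π1 = {{0},{1},{2},{3,4},{5,6}}
  π2 = {{0},{1},{2},{3},{4},{5,6}}
6 equivalence class(es) (converged in 3)
4∈{4}, 6∈{5,6}

Answer: NOT BISIMILAR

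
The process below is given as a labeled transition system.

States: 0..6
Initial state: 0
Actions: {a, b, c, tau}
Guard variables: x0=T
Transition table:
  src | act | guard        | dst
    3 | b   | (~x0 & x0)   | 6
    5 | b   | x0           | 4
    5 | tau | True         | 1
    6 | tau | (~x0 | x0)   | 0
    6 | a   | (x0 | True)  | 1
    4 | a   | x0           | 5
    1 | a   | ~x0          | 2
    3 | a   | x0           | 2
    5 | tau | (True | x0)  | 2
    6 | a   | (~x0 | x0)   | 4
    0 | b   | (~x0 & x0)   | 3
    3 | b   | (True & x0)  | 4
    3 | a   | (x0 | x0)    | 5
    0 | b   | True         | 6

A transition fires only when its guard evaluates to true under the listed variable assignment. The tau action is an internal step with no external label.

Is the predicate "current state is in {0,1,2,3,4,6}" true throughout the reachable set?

Allowed set {0,1,2,3,4,6}
Reachable = {0,1,2,4,5,6}
  0: ok
  1: ok
  2: ok
  4: ok
  5: ✗ unsafe
  6: ok
reach 5 via b·a·a — violates

Answer: INVARIANT VIOLATED at state 5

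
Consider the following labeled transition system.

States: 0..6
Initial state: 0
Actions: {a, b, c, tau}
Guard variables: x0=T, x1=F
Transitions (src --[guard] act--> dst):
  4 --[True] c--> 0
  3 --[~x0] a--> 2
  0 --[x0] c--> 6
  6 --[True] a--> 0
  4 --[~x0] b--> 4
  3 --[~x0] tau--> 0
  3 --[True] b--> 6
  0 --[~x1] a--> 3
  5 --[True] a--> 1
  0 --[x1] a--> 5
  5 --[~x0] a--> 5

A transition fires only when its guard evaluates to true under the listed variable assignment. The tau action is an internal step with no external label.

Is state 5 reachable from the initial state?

Answer: UNREACHABLE

Working:
6 transition(s) survive guard evaluation.
depth 0: {0}
depth 1: {3,6}  now seen {0,3,6}
Reachable = {0,3,6}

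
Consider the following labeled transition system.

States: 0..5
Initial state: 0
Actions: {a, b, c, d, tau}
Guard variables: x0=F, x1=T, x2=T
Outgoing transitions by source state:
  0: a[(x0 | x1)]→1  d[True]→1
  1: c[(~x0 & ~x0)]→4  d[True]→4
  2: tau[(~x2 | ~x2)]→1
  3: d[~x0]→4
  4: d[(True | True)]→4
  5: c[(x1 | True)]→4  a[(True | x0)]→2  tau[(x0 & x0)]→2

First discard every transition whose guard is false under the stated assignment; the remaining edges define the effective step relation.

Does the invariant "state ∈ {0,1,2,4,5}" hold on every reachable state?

Answer: INVARIANT HOLDS

Working:
Inv-set: {0,1,2,4,5}
Reachable = {0,1,4}
  0: ✓
  1: ✓
  4: ✓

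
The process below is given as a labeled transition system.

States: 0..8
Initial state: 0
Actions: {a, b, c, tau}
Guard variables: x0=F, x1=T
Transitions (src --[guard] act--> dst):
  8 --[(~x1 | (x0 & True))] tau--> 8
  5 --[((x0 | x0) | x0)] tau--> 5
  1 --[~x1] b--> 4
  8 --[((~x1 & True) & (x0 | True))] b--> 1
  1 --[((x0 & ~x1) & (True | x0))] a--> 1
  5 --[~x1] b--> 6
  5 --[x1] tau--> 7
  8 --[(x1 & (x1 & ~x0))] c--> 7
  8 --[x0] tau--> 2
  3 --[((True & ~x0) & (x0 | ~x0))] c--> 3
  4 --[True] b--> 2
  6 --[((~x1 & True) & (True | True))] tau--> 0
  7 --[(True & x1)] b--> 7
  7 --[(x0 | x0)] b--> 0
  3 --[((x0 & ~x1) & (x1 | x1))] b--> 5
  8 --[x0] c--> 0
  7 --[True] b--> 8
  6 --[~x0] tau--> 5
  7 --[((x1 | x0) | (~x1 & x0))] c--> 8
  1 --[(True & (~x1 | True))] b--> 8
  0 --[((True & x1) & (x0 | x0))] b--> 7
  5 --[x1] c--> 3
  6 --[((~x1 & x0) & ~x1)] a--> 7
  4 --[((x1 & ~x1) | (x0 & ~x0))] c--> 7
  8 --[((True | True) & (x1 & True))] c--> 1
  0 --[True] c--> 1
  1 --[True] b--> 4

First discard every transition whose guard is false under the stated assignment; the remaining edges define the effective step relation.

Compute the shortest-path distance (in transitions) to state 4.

Breadth-first toward 4:
  depth 0: {0}
  depth 1: {1}
  depth 2: {4,8}
4 enters at depth 2; path c·b

Answer: 2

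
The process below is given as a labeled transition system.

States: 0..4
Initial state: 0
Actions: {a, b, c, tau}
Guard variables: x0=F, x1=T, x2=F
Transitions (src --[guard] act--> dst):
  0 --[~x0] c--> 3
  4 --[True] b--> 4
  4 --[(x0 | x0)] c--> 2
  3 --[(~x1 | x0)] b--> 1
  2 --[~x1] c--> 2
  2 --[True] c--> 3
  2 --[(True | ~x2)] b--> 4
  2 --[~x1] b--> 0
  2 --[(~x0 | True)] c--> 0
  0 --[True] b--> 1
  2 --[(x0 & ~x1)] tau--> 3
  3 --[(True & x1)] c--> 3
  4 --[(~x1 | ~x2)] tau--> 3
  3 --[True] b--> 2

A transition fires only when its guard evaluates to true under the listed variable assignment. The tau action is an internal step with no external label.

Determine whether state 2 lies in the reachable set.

Guard filter leaves 9 enabled edge(s).
L0 = {0}
L1 = {1,3}  now seen {0,1,3}
L2 = {2}  now seen {0,1,2,3}
L3 = {4}  now seen {0,1,2,3,4}
Reach set: {0,1,2,3,4}
witness 2: c·b

Answer: REACHABLE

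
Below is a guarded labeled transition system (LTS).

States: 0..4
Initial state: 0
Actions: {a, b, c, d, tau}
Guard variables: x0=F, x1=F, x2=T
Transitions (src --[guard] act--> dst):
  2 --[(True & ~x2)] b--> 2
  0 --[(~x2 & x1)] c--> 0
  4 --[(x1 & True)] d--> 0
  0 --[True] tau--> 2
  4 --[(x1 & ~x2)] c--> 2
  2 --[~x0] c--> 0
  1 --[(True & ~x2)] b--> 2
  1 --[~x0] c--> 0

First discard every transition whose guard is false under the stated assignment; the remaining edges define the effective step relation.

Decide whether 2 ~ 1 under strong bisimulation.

Compute ~ classes (split until stable):
  round 0: {{0,1,2,3,4}}
  round 1: {{0},{1,2},{3,4}}
stable after 2 split(s): 3 block(s)
class of 2: {1,2}; class of 1: {1,2}

Answer: BISIMILAR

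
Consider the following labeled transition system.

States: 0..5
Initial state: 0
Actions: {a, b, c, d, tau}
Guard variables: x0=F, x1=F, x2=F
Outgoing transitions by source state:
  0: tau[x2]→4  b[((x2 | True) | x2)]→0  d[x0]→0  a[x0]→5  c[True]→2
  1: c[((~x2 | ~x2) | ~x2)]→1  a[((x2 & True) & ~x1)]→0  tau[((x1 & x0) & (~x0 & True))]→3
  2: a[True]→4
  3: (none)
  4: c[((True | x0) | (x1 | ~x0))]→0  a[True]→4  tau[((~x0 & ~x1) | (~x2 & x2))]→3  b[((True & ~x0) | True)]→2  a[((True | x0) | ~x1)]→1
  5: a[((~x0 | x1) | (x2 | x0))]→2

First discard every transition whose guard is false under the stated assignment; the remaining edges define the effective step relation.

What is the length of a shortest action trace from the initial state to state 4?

Answer: 2

Working:
Breadth-first toward 4:
  depth 0: {0}
  depth 1: {2}
  depth 2: {4}
depth(4)=2, e.g. c·a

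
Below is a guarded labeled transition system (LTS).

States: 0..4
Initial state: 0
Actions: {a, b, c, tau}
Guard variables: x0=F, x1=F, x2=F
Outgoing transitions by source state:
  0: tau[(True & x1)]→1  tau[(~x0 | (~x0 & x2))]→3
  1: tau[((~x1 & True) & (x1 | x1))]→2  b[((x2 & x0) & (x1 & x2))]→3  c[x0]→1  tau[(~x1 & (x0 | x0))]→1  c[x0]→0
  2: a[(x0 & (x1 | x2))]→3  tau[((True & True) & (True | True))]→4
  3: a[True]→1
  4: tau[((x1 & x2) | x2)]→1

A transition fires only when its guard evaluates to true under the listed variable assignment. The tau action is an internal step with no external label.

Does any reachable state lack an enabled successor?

Answer: DEADLOCK at state 1

Analysis:
Reachable = {0,1,3}
  0: tau→3  [1 exit(s)]
  1: ∅  [STUCK]
  3: a→1  [1 exit(s)]
Path to 1: tau·a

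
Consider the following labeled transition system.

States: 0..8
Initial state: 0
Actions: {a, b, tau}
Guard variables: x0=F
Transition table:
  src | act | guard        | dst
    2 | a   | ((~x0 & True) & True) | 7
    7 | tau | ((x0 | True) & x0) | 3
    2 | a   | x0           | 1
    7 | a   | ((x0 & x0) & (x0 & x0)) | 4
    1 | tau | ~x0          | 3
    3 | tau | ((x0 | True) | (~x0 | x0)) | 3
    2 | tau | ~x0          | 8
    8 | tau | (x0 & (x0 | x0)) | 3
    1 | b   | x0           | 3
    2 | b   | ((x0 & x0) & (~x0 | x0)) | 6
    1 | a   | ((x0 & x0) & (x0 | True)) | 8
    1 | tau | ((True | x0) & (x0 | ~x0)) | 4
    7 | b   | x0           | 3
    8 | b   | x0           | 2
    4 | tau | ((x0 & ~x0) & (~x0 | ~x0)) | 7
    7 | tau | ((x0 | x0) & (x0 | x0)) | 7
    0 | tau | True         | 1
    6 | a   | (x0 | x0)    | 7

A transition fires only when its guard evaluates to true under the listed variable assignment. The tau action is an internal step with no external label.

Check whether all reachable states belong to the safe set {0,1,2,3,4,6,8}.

Answer: INVARIANT HOLDS

Trace:
Safe = {0,1,2,3,4,6,8}
Reach set: {0,1,3,4}
  0: ✓
  1: ✓
  3: ✓
  4: ✓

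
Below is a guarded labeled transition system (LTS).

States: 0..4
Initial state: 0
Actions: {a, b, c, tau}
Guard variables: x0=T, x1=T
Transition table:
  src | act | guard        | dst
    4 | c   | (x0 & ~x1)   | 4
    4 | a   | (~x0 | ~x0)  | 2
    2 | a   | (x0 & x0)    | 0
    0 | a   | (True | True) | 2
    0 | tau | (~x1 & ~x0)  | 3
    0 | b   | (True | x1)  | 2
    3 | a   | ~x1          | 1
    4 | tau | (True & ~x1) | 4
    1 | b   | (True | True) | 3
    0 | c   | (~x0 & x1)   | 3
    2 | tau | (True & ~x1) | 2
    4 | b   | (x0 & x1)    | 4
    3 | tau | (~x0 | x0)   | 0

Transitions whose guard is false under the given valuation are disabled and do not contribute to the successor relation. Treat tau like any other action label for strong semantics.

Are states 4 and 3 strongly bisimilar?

Answer: NOT BISIMILAR

Working:
Refine partition for ~:
  π0 = {{0,1,2,3,4}}
  π1 = {{0},{1,4},{2},{3}}
  π2 = {{0},{1},{2},{3},{4}}
Fixed point at round 3; 5 class(es).
4∈{4}, 3∈{3}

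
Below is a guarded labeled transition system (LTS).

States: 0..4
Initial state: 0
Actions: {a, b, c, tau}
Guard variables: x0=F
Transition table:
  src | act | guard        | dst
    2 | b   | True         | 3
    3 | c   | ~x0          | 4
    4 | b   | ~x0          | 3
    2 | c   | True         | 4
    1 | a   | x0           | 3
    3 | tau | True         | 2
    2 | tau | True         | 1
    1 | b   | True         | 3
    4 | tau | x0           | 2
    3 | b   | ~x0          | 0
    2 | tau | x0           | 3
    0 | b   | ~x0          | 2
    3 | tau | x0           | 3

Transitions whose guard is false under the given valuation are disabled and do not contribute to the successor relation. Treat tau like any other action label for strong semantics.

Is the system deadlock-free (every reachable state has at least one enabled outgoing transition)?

Answer: DEADLOCK-FREE

Trace:
R = {0,1,2,3,4}
  0: b→2  [1 exit(s)]
  1: b→3  [1 exit(s)]
  2: b→3  c→4  tau→1  [3 exit(s)]
  3: b→0  c→4  tau→2  [3 exit(s)]
  4: b→3  [1 exit(s)]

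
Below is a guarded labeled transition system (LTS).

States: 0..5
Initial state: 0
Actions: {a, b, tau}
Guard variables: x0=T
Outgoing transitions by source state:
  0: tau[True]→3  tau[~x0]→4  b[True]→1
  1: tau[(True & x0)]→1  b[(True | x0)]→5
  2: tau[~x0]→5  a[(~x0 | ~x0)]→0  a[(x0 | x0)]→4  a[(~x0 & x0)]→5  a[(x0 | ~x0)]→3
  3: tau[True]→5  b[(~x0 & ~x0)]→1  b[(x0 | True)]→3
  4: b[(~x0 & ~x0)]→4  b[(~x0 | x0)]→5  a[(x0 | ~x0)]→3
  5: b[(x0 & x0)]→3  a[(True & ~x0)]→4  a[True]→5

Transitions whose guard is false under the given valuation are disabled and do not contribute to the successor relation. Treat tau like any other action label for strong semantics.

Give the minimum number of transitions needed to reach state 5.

Answer: 2

Trace:
Breadth-first toward 5:
  Layer 0: {0}
  Layer 1: {1,3}
  Layer 2: {5}
depth(5)=2, e.g. b·b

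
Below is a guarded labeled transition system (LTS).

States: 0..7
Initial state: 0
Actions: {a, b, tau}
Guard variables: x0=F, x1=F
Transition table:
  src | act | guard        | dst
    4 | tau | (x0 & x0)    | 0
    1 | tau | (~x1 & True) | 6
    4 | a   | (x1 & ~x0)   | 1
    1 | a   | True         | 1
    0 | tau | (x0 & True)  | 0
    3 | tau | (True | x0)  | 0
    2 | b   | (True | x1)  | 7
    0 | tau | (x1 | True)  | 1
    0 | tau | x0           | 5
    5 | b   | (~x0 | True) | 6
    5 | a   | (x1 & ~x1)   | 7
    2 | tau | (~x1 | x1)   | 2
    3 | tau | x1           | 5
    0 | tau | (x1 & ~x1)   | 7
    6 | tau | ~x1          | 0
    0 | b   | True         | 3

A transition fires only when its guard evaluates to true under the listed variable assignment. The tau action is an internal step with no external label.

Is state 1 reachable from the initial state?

Answer: REACHABLE

Analysis:
Guard filter leaves 9 enabled edge(s).
L0 = {0}
L1 = {1,3}  cumulative {0,1,3}
L2 = {6}  cumulative {0,1,3,6}
Reachable = {0,1,3,6}
witness 1: tau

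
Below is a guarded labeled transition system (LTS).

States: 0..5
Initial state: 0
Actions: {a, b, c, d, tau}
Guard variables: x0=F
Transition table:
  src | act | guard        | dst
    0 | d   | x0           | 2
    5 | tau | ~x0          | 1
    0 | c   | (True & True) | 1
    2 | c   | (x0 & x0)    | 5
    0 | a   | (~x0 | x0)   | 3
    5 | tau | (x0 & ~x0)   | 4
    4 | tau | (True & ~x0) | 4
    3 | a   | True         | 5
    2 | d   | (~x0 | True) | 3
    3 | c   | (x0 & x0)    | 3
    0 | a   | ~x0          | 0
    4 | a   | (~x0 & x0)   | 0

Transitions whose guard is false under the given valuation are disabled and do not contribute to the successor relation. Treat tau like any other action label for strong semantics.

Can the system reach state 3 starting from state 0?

7 transition(s) survive guard evaluation.
Layer 0: {0}
Layer 1: {1,3}  cumulative {0,1,3}
Layer 2: {5}  cumulative {0,1,3,5}
Reachable = {0,1,3,5}
Path to 3: a

Answer: REACHABLE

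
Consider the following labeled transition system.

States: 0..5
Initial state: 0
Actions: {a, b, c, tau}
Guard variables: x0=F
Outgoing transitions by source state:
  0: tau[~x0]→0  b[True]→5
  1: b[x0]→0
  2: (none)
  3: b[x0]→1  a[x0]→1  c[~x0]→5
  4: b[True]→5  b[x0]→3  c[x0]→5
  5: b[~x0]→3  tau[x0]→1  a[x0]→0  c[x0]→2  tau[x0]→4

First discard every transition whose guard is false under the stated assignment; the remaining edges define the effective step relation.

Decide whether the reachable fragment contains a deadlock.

Answer: DEADLOCK-FREE

Working:
R = {0,3,5}
  0: b→5  tau→0  [2 out]
  3: c→5  [1 out]
  5: b→3  [1 out]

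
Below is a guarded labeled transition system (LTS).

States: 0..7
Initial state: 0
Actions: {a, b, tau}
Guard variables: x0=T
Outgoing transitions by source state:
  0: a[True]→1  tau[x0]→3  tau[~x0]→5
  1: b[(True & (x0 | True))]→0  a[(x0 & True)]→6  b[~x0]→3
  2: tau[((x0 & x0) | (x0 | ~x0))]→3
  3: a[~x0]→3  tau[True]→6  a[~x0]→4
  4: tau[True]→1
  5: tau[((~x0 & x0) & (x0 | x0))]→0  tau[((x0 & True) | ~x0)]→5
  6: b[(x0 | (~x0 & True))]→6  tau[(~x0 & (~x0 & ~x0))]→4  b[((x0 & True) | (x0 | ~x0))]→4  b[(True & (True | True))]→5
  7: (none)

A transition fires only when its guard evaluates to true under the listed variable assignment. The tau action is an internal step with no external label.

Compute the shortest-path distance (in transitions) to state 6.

Layered search for 6:
  depth 0: {0}
  depth 1: {1,3}
  depth 2: {6}
first hit 6 at d=2 via a·a

Answer: 2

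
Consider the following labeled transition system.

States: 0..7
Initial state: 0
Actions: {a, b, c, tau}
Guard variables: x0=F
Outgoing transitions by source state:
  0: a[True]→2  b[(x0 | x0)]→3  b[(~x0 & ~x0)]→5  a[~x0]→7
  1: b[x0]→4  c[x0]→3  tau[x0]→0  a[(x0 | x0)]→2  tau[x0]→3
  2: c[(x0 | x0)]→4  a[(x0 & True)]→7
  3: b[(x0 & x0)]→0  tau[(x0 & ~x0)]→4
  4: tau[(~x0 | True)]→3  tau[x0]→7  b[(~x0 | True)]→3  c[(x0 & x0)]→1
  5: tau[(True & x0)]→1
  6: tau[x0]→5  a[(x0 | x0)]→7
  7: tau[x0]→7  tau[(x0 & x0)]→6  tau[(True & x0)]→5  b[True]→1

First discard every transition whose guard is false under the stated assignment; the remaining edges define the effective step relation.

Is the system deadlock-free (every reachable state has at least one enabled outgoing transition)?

Answer: DEADLOCK at state 1

Working:
Reachable = {0,1,2,5,7}
  0: a→2  a→7  b→5  [deg 3]
  1: ∅  [deadlock]
  2: ∅  [deadlock]
  5: ∅  [deadlock]
  7: b→1  [deg 1]
trace reaching 1: a·b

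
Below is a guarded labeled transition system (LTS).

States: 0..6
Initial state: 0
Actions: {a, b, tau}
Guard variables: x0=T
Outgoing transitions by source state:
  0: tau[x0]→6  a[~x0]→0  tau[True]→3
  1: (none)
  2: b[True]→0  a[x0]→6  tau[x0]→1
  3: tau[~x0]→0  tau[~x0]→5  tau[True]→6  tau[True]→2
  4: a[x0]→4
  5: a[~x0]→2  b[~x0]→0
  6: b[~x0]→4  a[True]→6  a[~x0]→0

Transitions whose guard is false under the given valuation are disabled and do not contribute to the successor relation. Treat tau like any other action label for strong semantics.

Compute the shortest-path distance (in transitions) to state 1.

BFS to 1:
  L0 = {0}
  L1 = {3,6}
  L2 = {2}
  L3 = {1}
first hit 1 at d=3 via tau·tau·tau

Answer: 3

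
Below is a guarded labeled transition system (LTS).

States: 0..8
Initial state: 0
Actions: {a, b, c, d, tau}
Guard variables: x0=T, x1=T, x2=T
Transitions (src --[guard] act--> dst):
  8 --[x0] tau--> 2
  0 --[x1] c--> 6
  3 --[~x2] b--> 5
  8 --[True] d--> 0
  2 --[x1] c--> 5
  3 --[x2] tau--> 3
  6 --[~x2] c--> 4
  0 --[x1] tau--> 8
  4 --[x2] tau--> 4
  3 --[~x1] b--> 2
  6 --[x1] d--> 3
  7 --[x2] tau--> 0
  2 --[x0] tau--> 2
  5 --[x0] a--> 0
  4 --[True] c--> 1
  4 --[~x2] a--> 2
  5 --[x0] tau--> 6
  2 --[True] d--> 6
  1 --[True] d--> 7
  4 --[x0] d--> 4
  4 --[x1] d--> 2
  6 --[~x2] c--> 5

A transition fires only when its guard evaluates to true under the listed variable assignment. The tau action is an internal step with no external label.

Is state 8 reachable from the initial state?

Answer: REACHABLE

Trace:
After dropping false guards: 17 live edges.
depth 0: {0}
depth 1: {6,8}  now seen {0,6,8}
depth 2: {2,3}  now seen {0,2,3,6,8}
depth 3: {5}  now seen {0,2,3,5,6,8}
Reachable = {0,2,3,5,6,8}
trace reaching 8: tau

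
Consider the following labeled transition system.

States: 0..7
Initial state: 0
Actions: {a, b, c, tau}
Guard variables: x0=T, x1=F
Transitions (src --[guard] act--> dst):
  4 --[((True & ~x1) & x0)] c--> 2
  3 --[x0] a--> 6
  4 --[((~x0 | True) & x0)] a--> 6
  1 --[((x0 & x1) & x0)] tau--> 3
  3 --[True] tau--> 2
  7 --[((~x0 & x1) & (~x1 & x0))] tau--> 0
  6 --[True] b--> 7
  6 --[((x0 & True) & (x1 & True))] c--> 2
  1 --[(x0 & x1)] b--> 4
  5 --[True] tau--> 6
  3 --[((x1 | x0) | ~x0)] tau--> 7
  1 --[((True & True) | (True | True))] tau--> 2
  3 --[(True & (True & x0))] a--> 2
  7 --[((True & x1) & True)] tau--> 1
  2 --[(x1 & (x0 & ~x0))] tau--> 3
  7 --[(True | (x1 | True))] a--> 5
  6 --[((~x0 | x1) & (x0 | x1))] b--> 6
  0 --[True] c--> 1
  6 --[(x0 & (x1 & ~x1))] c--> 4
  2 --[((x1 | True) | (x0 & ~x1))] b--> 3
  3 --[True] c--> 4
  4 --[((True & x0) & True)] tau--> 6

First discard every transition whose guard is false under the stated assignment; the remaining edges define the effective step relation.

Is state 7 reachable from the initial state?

Answer: REACHABLE

Working:
Guard filter leaves 14 enabled edge(s).
depth 0: {0}
depth 1: {1}  cumulative {0,1}
depth 2: {2}  cumulative {0,1,2}
depth 3: {3}  cumulative {0,1,2,3}
depth 4: {4,6,7}  cumulative {0,1,2,3,4,6,7}
depth 5: {5}  cumulative {0,1,2,3,4,5,6,7}
Reach set: {0,1,2,3,4,5,6,7}
Path to 7: c·tau·b·tau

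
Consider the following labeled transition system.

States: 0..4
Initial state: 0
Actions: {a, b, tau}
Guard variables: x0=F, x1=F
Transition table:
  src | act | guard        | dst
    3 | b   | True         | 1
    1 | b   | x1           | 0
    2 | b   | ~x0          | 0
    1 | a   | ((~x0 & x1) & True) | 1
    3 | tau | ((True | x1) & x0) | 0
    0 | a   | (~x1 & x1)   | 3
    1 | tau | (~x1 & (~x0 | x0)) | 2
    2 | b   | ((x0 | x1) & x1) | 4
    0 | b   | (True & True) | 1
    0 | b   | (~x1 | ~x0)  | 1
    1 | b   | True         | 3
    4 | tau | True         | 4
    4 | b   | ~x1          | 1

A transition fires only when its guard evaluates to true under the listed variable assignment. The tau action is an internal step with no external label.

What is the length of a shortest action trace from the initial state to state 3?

Answer: 2

Analysis:
Layered search for 3:
  L0 = {0}
  L1 = {1}
  L2 = {2,3}
depth(3)=2, e.g. b·b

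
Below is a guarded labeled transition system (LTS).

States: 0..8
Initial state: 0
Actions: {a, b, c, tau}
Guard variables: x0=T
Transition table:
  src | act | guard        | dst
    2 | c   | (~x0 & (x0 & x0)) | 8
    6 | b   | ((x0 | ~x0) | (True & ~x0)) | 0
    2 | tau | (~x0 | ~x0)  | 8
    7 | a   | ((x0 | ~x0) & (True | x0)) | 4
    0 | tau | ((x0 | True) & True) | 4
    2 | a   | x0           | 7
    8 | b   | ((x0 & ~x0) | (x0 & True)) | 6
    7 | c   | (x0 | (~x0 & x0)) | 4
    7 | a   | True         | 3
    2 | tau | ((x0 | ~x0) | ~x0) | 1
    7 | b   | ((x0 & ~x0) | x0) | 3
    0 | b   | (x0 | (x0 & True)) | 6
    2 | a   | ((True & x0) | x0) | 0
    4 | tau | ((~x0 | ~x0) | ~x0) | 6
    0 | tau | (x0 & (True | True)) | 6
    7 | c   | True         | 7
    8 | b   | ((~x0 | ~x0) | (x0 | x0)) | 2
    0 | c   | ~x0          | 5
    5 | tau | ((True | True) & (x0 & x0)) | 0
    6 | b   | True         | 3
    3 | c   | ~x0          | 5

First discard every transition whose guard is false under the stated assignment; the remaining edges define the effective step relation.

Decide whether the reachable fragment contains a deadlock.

Answer: DEADLOCK at state 3

Trace:
R = {0,3,4,6}
  0: b→6  tau→4  tau→6  [deg 3]
  3: ∅  [STUCK]
  4: ∅  [STUCK]
  6: b→0  b→3  [deg 2]
witness 3: tau·b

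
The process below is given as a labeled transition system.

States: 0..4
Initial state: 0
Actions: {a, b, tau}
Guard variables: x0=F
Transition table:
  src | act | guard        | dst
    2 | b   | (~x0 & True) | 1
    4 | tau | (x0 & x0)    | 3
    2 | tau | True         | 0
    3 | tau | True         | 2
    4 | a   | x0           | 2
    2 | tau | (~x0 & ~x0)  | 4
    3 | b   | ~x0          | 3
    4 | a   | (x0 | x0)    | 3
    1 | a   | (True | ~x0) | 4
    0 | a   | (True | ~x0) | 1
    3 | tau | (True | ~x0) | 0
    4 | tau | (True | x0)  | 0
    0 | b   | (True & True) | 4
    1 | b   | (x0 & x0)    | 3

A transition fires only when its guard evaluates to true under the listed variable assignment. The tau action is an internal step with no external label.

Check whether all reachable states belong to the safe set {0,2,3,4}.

Answer: INVARIANT VIOLATED at state 1

Analysis:
Inv-set: {0,2,3,4}
Reach set: {0,1,4}
  0: safe
  1: ✗ unsafe
  4: safe
reach 1 via a — violates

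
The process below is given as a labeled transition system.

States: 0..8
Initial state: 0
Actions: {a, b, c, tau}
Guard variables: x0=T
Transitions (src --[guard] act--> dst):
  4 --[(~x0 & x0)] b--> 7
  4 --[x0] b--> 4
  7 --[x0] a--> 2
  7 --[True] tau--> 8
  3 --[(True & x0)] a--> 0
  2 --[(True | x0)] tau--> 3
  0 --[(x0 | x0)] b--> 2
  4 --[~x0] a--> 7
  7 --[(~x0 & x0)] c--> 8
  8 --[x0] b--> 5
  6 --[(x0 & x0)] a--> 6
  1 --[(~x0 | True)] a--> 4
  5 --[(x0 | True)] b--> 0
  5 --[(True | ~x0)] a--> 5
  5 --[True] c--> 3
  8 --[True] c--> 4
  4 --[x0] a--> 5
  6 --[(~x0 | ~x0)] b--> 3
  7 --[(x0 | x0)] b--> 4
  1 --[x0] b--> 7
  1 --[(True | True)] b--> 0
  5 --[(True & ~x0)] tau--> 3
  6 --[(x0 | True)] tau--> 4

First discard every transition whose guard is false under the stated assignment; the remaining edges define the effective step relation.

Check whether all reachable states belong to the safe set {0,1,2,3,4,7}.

Allowed set {0,1,2,3,4,7}
R = {0,2,3}
  0: ✓
  2: ✓
  3: ✓

Answer: INVARIANT HOLDS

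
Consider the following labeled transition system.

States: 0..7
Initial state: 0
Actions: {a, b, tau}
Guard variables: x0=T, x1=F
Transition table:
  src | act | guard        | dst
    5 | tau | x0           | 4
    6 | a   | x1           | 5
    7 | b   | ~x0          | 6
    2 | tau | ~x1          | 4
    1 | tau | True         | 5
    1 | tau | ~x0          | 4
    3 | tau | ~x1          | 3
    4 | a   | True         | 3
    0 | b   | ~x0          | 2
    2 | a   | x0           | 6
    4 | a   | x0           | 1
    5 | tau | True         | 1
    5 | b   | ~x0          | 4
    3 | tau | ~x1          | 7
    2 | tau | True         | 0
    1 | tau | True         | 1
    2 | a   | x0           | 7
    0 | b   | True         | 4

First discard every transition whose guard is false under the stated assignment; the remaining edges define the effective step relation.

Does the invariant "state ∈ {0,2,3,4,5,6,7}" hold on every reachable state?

Inv-set: {0,2,3,4,5,6,7}
R = {0,1,3,4,5,7}
  0: ✓
  1: outside
  3: ✓
  4: ✓
  5: ✓
  7: ✓
counterexample path to 1: b·a

Answer: INVARIANT VIOLATED at state 1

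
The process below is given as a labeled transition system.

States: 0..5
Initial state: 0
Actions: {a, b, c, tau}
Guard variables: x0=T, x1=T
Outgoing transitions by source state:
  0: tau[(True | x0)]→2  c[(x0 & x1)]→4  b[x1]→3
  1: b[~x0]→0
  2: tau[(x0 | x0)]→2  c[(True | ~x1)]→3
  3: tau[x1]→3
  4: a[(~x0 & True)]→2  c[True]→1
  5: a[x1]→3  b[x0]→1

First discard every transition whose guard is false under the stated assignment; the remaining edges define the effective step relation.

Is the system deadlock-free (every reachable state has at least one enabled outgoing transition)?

Answer: DEADLOCK at state 1

Trace:
Reach set: {0,1,2,3,4}
  0: b→3  c→4  tau→2  [deg 3]
  1: ∅  [no exit]
  2: c→3  tau→2  [deg 2]
  3: tau→3  [deg 1]
  4: c→1  [deg 1]
trace reaching 1: c·c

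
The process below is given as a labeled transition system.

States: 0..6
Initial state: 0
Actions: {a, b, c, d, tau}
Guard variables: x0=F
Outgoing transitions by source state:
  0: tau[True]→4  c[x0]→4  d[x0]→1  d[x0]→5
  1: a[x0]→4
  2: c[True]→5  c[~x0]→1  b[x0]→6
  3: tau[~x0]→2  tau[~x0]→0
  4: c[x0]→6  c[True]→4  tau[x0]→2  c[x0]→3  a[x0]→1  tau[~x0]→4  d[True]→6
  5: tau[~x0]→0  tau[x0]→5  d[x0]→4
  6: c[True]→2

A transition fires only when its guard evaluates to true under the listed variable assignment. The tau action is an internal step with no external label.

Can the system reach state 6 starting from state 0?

Answer: REACHABLE

Working:
Guard filter leaves 10 enabled edge(s).
Layer 0: {0}
Layer 1: {4}  now seen {0,4}
Layer 2: {6}  now seen {0,4,6}
Layer 3: {2}  now seen {0,2,4,6}
Layer 4: {1,5}  now seen {0,1,2,4,5,6}
Reachable = {0,1,2,4,5,6}
Path to 6: tau·d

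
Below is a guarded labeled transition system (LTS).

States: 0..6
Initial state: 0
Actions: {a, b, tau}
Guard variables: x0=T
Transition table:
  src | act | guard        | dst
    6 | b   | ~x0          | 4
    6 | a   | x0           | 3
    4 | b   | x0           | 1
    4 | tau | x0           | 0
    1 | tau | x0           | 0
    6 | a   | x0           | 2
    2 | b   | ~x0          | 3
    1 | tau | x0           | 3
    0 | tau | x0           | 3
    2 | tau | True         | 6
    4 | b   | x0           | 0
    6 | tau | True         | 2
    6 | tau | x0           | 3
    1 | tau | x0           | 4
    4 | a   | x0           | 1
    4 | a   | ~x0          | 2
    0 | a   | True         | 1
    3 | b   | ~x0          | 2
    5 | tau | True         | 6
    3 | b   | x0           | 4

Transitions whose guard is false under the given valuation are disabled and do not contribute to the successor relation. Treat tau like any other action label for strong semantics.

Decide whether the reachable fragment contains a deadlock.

Answer: DEADLOCK-FREE

Trace:
Reach set: {0,1,3,4}
  0: a→1  tau→3  [deg 2]
  1: tau→0  tau→3  tau→4  [deg 3]
  3: b→4  [deg 1]
  4: a→1  b→0  b→1  tau→0  [deg 4]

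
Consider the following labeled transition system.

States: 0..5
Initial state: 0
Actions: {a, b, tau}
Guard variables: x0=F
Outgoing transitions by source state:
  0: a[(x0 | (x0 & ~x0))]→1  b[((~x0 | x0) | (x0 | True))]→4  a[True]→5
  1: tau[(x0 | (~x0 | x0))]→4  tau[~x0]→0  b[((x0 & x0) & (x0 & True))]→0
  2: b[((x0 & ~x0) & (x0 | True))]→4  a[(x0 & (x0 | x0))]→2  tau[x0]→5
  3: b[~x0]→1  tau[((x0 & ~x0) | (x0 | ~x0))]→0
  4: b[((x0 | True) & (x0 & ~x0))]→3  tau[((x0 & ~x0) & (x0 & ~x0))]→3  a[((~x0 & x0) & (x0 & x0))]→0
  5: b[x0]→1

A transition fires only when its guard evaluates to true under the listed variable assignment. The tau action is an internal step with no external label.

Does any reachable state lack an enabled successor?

Reachable = {0,4,5}
  0: a→5  b→4  [2 out]
  4: ∅  [STUCK]
  5: ∅  [STUCK]
trace reaching 4: b

Answer: DEADLOCK at state 4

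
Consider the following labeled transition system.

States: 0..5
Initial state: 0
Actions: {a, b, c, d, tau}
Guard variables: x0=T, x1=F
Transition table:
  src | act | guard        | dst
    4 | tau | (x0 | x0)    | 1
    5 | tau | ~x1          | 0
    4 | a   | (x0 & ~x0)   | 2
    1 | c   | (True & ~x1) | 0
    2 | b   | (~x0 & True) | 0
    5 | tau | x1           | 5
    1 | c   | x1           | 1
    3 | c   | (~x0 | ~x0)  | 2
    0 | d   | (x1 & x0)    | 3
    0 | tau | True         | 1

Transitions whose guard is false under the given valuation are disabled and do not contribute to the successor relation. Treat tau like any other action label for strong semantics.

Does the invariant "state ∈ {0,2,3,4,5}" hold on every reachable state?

Answer: INVARIANT VIOLATED at state 1

Trace:
Allowed set {0,2,3,4,5}
Reach set: {0,1}
  0: ✓
  1: ✗ unsafe
counterexample path to 1: tau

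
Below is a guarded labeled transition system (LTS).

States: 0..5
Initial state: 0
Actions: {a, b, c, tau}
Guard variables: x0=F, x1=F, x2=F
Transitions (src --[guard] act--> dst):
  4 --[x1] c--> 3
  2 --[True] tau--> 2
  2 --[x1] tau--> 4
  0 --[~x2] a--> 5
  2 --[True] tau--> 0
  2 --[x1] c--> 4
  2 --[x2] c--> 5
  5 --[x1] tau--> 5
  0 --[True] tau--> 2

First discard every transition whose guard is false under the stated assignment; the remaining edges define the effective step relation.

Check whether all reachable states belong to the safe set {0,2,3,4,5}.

Answer: INVARIANT HOLDS

Analysis:
Inv-set: {0,2,3,4,5}
R = {0,2,5}
  0: safe
  2: safe
  5: safe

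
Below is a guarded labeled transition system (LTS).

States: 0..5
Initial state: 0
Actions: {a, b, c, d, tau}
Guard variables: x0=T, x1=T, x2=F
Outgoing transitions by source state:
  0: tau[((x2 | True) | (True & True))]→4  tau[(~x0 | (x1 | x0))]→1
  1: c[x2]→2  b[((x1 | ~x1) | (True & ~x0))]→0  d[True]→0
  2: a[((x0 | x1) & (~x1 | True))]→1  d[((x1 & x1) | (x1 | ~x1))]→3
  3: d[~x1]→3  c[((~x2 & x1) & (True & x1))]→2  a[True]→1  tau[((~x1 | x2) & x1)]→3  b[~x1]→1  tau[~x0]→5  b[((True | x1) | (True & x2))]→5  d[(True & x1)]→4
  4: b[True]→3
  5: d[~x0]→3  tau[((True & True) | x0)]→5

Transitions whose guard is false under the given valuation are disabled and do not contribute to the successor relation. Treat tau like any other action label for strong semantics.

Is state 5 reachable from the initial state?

Guard filter leaves 12 enabled edge(s).
Layer 0: {0}
Layer 1: {1,4}  total {0,1,4}
Layer 2: {3}  total {0,1,3,4}
Layer 3: {2,5}  total {0,1,2,3,4,5}
R = {0,1,2,3,4,5}
Path to 5: tau·b·b

Answer: REACHABLE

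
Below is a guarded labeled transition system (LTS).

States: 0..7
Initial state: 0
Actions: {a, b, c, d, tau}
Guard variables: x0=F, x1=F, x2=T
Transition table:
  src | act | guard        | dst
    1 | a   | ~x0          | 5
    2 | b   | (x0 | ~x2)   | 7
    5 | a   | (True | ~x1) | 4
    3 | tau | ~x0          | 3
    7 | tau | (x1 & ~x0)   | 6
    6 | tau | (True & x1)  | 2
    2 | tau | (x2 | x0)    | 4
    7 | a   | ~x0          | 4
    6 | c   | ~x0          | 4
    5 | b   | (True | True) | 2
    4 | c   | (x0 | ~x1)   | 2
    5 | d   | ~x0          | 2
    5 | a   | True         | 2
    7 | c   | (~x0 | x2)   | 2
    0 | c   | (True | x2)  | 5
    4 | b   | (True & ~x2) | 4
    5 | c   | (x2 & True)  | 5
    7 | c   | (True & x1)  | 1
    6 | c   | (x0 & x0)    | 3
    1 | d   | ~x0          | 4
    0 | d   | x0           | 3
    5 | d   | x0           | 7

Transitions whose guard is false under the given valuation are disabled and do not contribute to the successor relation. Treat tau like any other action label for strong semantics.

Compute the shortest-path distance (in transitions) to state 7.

Layered search for 7:
  L0 = {0}
  L1 = {5}
  L2 = {2,4}
7 never appears.

Answer: UNREACHABLE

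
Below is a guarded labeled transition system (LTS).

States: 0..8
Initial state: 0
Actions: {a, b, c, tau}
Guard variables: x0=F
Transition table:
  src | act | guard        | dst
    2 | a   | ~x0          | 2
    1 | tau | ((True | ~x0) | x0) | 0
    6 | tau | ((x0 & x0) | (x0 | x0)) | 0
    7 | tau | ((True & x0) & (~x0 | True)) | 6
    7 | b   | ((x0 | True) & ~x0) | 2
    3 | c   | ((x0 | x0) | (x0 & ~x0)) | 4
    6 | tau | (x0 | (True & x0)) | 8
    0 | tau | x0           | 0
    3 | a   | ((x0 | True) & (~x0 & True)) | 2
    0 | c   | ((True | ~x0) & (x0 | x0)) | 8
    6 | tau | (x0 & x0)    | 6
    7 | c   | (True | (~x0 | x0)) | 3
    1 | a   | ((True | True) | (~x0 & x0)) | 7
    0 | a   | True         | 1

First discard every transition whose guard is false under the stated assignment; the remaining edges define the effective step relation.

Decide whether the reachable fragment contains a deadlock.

Answer: DEADLOCK-FREE

Working:
Reach set: {0,1,2,3,7}
  0: a→1  [deg 1]
  1: a→7  tau→0  [deg 2]
  2: a→2  [deg 1]
  3: a→2  [deg 1]
  7: b→2  c→3  [deg 2]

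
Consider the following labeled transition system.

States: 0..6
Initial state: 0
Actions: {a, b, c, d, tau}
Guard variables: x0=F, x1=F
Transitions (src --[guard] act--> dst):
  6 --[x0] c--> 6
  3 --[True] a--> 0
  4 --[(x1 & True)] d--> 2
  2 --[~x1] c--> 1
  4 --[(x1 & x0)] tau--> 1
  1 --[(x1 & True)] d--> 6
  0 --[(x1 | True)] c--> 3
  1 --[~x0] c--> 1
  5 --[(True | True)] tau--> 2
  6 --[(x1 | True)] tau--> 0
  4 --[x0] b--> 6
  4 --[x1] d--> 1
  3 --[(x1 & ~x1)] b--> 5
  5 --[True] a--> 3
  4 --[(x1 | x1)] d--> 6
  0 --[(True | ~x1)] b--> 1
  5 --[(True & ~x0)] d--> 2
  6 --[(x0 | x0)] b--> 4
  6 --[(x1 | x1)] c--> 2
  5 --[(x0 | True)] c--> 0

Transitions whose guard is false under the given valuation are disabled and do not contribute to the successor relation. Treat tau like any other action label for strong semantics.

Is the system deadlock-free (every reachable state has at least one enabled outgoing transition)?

Reach set: {0,1,3}
  0: b→1  c→3  [2 out]
  1: c→1  [1 out]
  3: a→0  [1 out]

Answer: DEADLOCK-FREE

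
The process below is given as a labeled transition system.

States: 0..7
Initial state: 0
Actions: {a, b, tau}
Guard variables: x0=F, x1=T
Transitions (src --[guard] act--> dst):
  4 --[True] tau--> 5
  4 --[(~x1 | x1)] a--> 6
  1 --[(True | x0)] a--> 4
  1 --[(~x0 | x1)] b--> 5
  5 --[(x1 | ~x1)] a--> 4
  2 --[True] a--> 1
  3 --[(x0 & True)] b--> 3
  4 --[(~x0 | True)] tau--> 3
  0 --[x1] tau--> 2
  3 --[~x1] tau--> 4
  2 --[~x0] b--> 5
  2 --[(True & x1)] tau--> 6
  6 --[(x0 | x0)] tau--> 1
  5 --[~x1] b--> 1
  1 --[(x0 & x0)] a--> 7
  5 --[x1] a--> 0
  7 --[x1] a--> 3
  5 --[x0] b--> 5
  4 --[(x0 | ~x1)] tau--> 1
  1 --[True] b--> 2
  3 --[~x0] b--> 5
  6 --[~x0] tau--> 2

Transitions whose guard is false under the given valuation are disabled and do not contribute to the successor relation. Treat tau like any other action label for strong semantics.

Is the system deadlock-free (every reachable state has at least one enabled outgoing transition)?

Answer: DEADLOCK-FREE

Trace:
R = {0,1,2,3,4,5,6}
  0: tau→2  [deg 1]
  1: a→4  b→2  b→5  [deg 3]
  2: a→1  b→5  tau→6  [deg 3]
  3: b→5  [deg 1]
  4: a→6  tau→3  tau→5  [deg 3]
  5: a→0  a→4  [deg 2]
  6: tau→2  [deg 1]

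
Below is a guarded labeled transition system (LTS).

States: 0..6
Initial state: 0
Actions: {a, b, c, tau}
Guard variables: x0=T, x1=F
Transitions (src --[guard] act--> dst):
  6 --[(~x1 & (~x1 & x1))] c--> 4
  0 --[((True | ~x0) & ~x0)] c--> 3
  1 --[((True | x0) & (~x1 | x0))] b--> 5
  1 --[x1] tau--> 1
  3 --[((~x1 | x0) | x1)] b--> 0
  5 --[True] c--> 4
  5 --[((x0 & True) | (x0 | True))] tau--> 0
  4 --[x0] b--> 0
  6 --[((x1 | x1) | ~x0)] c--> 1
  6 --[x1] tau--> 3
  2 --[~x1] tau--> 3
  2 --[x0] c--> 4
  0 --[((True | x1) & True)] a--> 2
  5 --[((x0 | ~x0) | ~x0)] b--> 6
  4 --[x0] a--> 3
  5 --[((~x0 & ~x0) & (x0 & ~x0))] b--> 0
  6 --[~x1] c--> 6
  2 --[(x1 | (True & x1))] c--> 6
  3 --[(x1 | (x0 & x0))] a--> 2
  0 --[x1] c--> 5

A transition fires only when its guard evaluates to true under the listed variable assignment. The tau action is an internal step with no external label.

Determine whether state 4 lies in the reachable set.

After dropping false guards: 12 live edges.
L0 = {0}
L1 = {2}  cumulative {0,2}
L2 = {3,4}  cumulative {0,2,3,4}
Reachable = {0,2,3,4}
witness 4: a·c

Answer: REACHABLE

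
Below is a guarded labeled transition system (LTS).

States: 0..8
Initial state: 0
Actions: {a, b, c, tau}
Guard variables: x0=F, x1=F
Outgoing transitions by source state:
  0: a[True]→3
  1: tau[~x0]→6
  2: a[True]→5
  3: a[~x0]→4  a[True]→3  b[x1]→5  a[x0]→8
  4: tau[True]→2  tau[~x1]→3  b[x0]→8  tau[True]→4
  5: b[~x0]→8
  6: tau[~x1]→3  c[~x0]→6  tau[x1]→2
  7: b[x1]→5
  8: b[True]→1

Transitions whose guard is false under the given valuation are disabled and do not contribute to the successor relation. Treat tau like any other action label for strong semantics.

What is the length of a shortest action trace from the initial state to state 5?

Answer: 4

Working:
BFS to 5:
  Layer 0: {0}
  Layer 1: {3}
  Layer 2: {4}
  Layer 3: {2}
  Layer 4: {5}
5 enters at depth 4; path a·a·tau·a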